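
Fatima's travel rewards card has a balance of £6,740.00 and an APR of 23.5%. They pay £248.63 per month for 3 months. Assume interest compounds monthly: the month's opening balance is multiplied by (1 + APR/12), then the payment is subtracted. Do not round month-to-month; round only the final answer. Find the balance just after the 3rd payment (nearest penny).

£6,383.19

Monthly rate r = 23.5%/12 = 1.95833% = 0.0195833.
Each month: B ← B·(1+r) − £248.63.
Month 1: interest £131.99; balance after payment £6,623.36.
Month 2: interest £129.71; balance after payment £6,504.44.
Month 3: interest £127.38; balance after payment £6,383.19.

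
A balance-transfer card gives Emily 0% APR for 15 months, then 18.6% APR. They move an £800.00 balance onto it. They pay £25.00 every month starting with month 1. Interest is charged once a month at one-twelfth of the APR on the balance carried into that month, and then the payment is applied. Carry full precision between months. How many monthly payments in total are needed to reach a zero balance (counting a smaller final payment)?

35 months

Promo months 1–15 at r₀ = 0%/12 = 0; months 16+ at r₁ = 18.6%/12 = 0.0155.
After month 15 (no interest yet): B = £800.00 − 15·£25.00 = £425.00.
Then at r₁ with £25.00/mo: n₂ = −ln(1 − r₁·B/P)/ln(1+r₁) ≈ 19.88 → 20 more payments.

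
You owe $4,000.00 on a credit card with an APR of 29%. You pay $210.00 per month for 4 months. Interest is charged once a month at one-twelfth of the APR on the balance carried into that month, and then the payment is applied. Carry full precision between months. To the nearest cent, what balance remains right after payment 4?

$3,529.97

Monthly rate r = 29%/12 = 2.41667% = 0.0241667.
Each month: B ← B·(1+r) − $210.00.
Month 1: interest $96.67; balance after payment $3,886.67.
Month 2: interest $93.93; balance after payment $3,770.59.
Month 3: interest $91.12; balance after payment $3,651.72.
Month 4: interest $88.25; balance after payment $3,529.97.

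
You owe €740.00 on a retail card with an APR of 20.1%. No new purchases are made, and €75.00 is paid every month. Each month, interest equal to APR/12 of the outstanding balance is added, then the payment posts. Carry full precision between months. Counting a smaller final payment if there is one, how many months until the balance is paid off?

11 payments

Monthly rate r = 20.1%/12 = 1.675% = 0.01675.
Recurrence: B ← B·(1+r) − €75.00.
Month 1: interest €12.40; balance after payment €677.39.
Month 2: interest €11.35; balance after payment €613.74.
Closed form: n = −ln(1 − rB₀/P)/ln(1+r) = −ln(0.83473)/ln(1.01675) ≈ 10.875, so the balance reaches zero during payment 11.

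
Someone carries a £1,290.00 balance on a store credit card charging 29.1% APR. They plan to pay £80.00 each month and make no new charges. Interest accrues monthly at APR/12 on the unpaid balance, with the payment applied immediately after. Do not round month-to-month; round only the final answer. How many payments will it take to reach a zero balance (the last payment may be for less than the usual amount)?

21 months

Monthly rate r = 29.1%/12 = 2.425% = 0.02425.
Recurrence: B ← B·(1+r) − £80.00.
Month 1: interest £31.28; balance after payment £1,241.28.
Month 2: interest £30.10; balance after payment £1,191.38.
Closed form: n = −ln(1 − rB₀/P)/ln(1+r) = −ln(0.60897)/ln(1.02425) ≈ 20.700, so the balance reaches zero during payment 21.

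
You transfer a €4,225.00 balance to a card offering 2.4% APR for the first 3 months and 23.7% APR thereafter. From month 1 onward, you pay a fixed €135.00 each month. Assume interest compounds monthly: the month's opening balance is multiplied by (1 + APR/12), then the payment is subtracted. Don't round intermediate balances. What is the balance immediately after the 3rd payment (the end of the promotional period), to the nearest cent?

Promo months 1–3 at r₀ = 2.4%/12 = 0.002; months 4+ at r₁ = 23.7%/12 = 0.01975.
After month 3: iterate B ← B·(1+r₀) − €135.00 for 3 months → €3,844.59.

€3,844.59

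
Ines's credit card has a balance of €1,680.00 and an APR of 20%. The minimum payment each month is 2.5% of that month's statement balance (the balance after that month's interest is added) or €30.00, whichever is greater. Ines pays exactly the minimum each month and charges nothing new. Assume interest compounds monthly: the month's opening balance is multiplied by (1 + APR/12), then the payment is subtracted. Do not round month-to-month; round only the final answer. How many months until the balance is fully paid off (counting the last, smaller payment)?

105 months

Monthly rate r = 20%/12 = 1.66667% = 0.0166667.
While 2.5% of the post-interest balance exceeds €30.00, each month B ← (B·(1+r))·(1 − 0.025), i.e. B shrinks by the factor (1+r)·0.975 = 0.99125.
This holds for months 1–41. Entering month 42 the balance is €1,171.71; 2.5% of the post-interest balance is now below €30.00, so the flat €30.00 minimum applies from here.
From month 42 a fixed €30.00 at rate r clears €1,171.71 in 64 more payments. Total: 41 + 64 = 105 months.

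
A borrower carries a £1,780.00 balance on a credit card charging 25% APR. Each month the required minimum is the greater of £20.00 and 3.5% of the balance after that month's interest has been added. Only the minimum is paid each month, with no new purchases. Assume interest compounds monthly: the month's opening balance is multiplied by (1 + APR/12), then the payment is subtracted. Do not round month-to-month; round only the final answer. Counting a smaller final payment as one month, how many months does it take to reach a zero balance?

120 months

Monthly rate r = 25%/12 = 2.08333% = 0.0208333.
While 3.5% of the post-interest balance exceeds £20.00, each month B ← (B·(1+r))·(1 − 0.035), i.e. B shrinks by the factor (1+r)·0.965 = 0.9851.
This holds for months 1–78. Entering month 79 the balance is £552.11; 3.5% of the post-interest balance is now below £20.00, so the flat £20.00 minimum applies from here.
From month 79 a fixed £20.00 at rate r clears £552.11 in 42 more payments. Total: 78 + 42 = 120 months.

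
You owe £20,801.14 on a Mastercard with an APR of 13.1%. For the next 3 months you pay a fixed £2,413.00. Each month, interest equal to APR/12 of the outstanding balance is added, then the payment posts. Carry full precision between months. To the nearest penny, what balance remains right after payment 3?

Monthly rate r = 13.1%/12 = 1.09167% = 0.0109167.
Each month: B ← B·(1+r) − £2,413.00.
Month 1: interest £227.08; balance after payment £18,615.22.
Month 2: interest £203.22; balance after payment £16,405.44.
Month 3: interest £179.09; balance after payment £14,171.53.

£14,171.53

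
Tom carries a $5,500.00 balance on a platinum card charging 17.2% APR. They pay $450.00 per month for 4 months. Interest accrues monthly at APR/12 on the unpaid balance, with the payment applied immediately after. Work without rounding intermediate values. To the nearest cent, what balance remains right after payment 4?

$3,983.11

Monthly rate r = 17.2%/12 = 1.43333% = 0.0143333.
Each month: B ← B·(1+r) − $450.00.
Month 1: interest $78.83; balance after payment $5,128.83.
Month 2: interest $73.51; balance after payment $4,752.35.
Month 3: interest $68.12; balance after payment $4,370.46.
Month 4: interest $62.64; balance after payment $3,983.11.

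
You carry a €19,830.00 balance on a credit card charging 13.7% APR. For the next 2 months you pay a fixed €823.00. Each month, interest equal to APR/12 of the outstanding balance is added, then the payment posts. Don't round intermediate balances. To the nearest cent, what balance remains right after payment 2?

€18,629.97

Monthly rate r = 13.7%/12 = 1.14167% = 0.0114167.
Each month: B ← B·(1+r) − €823.00.
Month 1: interest €226.39; balance after payment €19,233.39.
Month 2: interest €219.58; balance after payment €18,629.97.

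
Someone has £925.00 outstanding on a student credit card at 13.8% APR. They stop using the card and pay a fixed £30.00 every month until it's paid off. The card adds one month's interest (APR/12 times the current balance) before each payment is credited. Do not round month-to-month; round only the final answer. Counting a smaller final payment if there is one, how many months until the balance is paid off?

39 payments

Monthly rate r = 13.8%/12 = 1.15% = 0.0115.
Recurrence: B ← B·(1+r) − £30.00.
Month 1: interest £10.64; balance after payment £905.64.
Month 2: interest £10.41; balance after payment £886.05.
Closed form: n = −ln(1 − rB₀/P)/ln(1+r) = −ln(0.64542)/ln(1.0115) ≈ 38.293, so the balance reaches zero during payment 39.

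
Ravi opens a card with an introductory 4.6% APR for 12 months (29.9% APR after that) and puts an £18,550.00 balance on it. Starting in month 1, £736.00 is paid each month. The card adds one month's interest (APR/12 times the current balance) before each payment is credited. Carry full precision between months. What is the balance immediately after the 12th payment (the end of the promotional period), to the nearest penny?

Promo months 1–12 at r₀ = 4.6%/12 = 0.00383333; months 13+ at r₁ = 29.9%/12 = 0.0249167.
After month 12: iterate B ← B·(1+r₀) − £736.00 for 12 months → £10,400.91.

£10,400.91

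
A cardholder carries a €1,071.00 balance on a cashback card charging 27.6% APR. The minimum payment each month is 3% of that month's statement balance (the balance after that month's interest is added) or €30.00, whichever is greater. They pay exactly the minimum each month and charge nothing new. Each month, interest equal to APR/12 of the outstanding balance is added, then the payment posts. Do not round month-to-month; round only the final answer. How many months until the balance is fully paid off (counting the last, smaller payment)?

Monthly rate r = 27.6%/12 = 2.3% = 0.023.
While 3% of the post-interest balance exceeds €30.00, each month B ← (B·(1+r))·(1 − 0.03), i.e. B shrinks by the factor (1+r)·0.97 = 0.99231.
This holds for months 1–12. Entering month 13 the balance is €976.24; 3% of the post-interest balance is now below €30.00, so the flat €30.00 minimum applies from here.
From month 13 a fixed €30.00 at rate r clears €976.24 in 61 more payments. Total: 12 + 61 = 73 months.

73 months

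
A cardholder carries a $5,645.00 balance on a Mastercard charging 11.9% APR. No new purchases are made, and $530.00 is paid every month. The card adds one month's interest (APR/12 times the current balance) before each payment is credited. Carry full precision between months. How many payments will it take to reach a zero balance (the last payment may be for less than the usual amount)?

Monthly rate r = 11.9%/12 = 0.991667% = 0.00991667.
Recurrence: B ← B·(1+r) − $530.00.
Month 1: interest $55.98; balance after payment $5,170.98.
Month 2: interest $51.28; balance after payment $4,692.26.
Closed form: n = −ln(1 − rB₀/P)/ln(1+r) = −ln(0.89438)/ln(1.00992) ≈ 11.312, so the balance reaches zero during payment 12.

12 payments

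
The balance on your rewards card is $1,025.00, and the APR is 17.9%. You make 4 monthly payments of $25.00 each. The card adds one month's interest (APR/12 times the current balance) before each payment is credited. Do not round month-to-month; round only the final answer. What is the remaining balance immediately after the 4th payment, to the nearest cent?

$985.28

Monthly rate r = 17.9%/12 = 1.49167% = 0.0149167.
Each month: B ← B·(1+r) − $25.00.
Month 1: interest $15.29; balance after payment $1,015.29.
Month 2: interest $15.14; balance after payment $1,005.43.
Month 3: interest $15.00; balance after payment $995.43.
Month 4: interest $14.85; balance after payment $985.28.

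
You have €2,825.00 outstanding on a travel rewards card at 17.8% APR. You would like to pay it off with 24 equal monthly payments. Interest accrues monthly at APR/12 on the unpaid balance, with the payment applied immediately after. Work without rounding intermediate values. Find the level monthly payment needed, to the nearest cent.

Monthly rate r = 17.8%/12 = 1.48333% = 0.0148333.
Level-payment amortization: P = B₀·r / (1 − (1+r)^(−n)) = 2825.00·0.0148333 / (1 − 1.01483^(−24)).
Denominator 1 − (1+r)^(−24) = 0.297693591.
P = 41.9042 / 0.297693591 ≈ 140.76.

€140.76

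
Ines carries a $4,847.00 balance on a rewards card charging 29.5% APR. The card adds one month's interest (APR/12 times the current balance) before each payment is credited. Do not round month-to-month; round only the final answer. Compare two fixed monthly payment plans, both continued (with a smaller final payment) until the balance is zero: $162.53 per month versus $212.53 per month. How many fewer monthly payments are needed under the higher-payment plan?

Monthly rate r = 29.5%/12 = 2.45833% = 0.0245833.
At $162.53/mo: n = ⌈−ln(1 − rB₀/P)/ln(1+r)⌉ = 55 payments (last $64.34); total interest = total paid − $4,847.00 = $3,993.96.
At $212.53/mo: 34 payments (last $184.29); total interest $2,350.78.
Payments saved = 55 − 34 = 21.

21 fewer payments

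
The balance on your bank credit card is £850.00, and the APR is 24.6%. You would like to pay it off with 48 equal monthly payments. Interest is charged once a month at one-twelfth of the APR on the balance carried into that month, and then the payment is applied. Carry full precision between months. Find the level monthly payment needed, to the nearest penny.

Monthly rate r = 24.6%/12 = 2.05% = 0.0205.
Level-payment amortization: P = B₀·r / (1 − (1+r)^(−n)) = 850.00·0.0205 / (1 − 1.0205^(−48)).
Denominator 1 − (1+r)^(−48) = 0.622449052.
P = 17.425 / 0.622449052 ≈ 27.99.

£27.99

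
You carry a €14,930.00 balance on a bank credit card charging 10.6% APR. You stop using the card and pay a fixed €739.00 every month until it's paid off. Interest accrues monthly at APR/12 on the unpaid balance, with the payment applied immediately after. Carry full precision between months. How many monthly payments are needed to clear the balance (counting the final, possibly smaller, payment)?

23 months

Monthly rate r = 10.6%/12 = 0.883333% = 0.00883333.
Recurrence: B ← B·(1+r) − €739.00.
Month 1: interest €131.88; balance after payment €14,322.88.
Month 2: interest €126.52; balance after payment €13,710.40.
Closed form: n = −ln(1 − rB₀/P)/ln(1+r) = −ln(0.82154)/ln(1.00883) ≈ 22.352, so the balance reaches zero during payment 23.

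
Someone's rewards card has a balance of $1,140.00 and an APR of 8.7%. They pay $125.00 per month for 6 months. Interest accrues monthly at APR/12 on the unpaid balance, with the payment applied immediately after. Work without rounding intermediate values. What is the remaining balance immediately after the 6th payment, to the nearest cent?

Monthly rate r = 8.7%/12 = 0.725% = 0.00725.
Each month: B ← B·(1+r) − $125.00.
Month 1: interest $8.26; balance after payment $1,023.27.
Month 2: interest $7.42; balance after payment $905.68.
Month 3: interest $6.57; balance after payment $787.25.
Month 4: interest $5.71; balance after payment $667.96.
Month 5: interest $4.84; balance after payment $547.80.
Month 6: interest $3.97; balance after payment $426.77.

$426.77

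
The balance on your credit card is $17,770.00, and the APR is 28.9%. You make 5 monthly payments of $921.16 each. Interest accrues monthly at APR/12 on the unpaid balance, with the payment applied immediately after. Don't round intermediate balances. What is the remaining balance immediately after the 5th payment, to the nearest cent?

$15,182.33

Monthly rate r = 28.9%/12 = 2.40833% = 0.0240833.
Each month: B ← B·(1+r) − $921.16.
Month 1: interest $427.96; balance after payment $17,276.80.
Month 2: interest $416.08; balance after payment $16,771.72.
Month 3: interest $403.92; balance after payment $16,254.48.
Month 4: interest $391.46; balance after payment $15,724.78.
Month 5: interest $378.71; balance after payment $15,182.33.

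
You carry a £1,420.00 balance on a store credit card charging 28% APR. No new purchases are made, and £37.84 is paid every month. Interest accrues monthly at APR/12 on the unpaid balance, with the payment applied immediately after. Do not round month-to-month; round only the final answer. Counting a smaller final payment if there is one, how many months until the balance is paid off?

Monthly rate r = 28%/12 = 2.33333% = 0.0233333.
Recurrence: B ← B·(1+r) − £37.84.
Month 1: interest £33.13; balance after payment £1,415.29.
Month 2: interest £33.02; balance after payment £1,410.48.
Closed form: n = −ln(1 − rB₀/P)/ln(1+r) = −ln(0.12438)/ln(1.02333) ≈ 90.369, so the balance reaches zero during payment 91.

91 payments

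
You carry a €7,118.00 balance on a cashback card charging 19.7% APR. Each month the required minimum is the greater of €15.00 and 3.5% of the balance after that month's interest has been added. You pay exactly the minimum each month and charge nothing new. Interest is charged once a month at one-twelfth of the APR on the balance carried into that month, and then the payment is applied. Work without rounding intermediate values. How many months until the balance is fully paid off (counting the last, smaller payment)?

Monthly rate r = 19.7%/12 = 1.64167% = 0.0164167.
While 3.5% of the post-interest balance exceeds €15.00, each month B ← (B·(1+r))·(1 − 0.035), i.e. B shrinks by the factor (1+r)·0.965 = 0.98084.
This holds for months 1–147. Entering month 148 the balance is €414.40; 3.5% of the post-interest balance is now below €15.00, so the flat €15.00 minimum applies from here.
From month 148 a fixed €15.00 at rate r clears €414.40 in 38 more payments. Total: 147 + 38 = 185 months.

185 months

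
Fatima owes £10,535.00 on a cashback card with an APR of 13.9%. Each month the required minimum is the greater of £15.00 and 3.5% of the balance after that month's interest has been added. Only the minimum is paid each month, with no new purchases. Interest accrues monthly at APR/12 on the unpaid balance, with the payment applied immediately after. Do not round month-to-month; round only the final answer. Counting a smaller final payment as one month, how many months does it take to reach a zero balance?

Monthly rate r = 13.9%/12 = 1.15833% = 0.0115833.
While 3.5% of the post-interest balance exceeds £15.00, each month B ← (B·(1+r))·(1 − 0.035), i.e. B shrinks by the factor (1+r)·0.965 = 0.97618.
This holds for months 1–134. Entering month 135 the balance is £416.41; 3.5% of the post-interest balance is now below £15.00, so the flat £15.00 minimum applies from here.
From month 135 a fixed £15.00 at rate r clears £416.41 in 34 more payments. Total: 134 + 34 = 168 months.

168 months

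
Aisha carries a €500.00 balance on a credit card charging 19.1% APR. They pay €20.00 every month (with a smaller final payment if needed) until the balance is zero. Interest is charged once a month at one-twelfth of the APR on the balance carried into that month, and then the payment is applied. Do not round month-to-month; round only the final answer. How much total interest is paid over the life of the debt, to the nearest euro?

Monthly rate r = 19.1%/12 = 1.59167% = 0.0159167.
Payoff takes n = ⌈−ln(1 − rB₀/P)/ln(1+r)⌉ = ⌈32.129⌉ = 33 payments; the last is €2.60.
Total paid = 32·€20.00 + €2.60 = €642.60.
Total interest = total paid − principal = €642.60 − €500.00 = €142.60.

€143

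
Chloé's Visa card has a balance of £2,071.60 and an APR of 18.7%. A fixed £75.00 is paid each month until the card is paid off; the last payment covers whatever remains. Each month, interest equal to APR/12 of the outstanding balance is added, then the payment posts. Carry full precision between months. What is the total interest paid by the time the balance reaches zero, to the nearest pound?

Monthly rate r = 18.7%/12 = 1.55833% = 0.0155833.
Payoff takes n = ⌈−ln(1 − rB₀/P)/ln(1+r)⌉ = ⌈36.401⌉ = 37 payments; the last is £30.23.
Total paid = 36·£75.00 + £30.23 = £2,730.23.
Total interest = total paid − principal = £2,730.23 − £2,071.60 = £658.63.

£659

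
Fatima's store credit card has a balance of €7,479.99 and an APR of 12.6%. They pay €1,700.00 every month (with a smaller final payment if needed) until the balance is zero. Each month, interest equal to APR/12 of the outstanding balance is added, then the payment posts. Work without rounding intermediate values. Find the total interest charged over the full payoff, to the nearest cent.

Monthly rate r = 12.6%/12 = 1.05% = 0.0105.
Payoff takes n = ⌈−ln(1 − rB₀/P)/ln(1+r)⌉ = ⌈4.528⌉ = 5 payments; the last is €900.64.
Total paid = 4·€1,700.00 + €900.64 = €7,700.64.
Total interest = total paid − principal = €7,700.64 − €7,479.99 = €220.65.

€220.65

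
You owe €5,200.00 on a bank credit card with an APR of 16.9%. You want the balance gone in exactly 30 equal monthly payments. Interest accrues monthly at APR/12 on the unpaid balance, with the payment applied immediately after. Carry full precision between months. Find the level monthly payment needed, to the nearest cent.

€213.72

Monthly rate r = 16.9%/12 = 1.40833% = 0.0140833.
Level-payment amortization: P = B₀·r / (1 − (1+r)^(−n)) = 5200.00·0.0140833 / (1 − 1.01408^(−30)).
Denominator 1 − (1+r)^(−30) = 0.34265911.
P = 73.2333 / 0.34265911 ≈ 213.72.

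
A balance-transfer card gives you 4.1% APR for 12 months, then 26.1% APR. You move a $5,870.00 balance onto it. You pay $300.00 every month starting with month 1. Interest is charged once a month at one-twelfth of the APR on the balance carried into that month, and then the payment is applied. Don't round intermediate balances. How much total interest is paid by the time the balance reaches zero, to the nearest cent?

Promo months 1–12 at r₀ = 4.1%/12 = 0.00341667; months 13+ at r₁ = 26.1%/12 = 0.02175.
After month 12: iterate B ← B·(1+r₀) − $300.00 for 12 months → $2,446.82.
Then at r₁ with $300.00/mo: n₂ = −ln(1 − r₁·B/P)/ln(1+r₁) ≈ 9.08 → 10 more payments.
Total paid = 21·$300.00 + $22.91 = $6,322.91; interest = $6,322.91 − $5,870.00 = $452.91.

$452.91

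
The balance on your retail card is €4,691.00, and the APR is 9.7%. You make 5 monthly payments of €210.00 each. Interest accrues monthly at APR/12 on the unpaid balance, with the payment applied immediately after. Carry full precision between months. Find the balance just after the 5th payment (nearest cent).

€3,816.57

Monthly rate r = 9.7%/12 = 0.808333% = 0.00808333.
Each month: B ← B·(1+r) − €210.00.
Month 1: interest €37.92; balance after payment €4,518.92.
Month 2: interest €36.53; balance after payment €4,345.45.
Month 3: interest €35.13; balance after payment €4,170.57.
Month 4: interest €33.71; balance after payment €3,994.28.
Month 5: interest €32.29; balance after payment €3,816.57.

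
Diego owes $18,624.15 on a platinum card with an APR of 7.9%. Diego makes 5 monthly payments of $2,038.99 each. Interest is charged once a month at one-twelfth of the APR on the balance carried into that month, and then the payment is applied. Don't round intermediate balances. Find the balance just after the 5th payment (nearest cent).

$8,915.25

Monthly rate r = 7.9%/12 = 0.658333% = 0.00658333.
Each month: B ← B·(1+r) − $2,038.99.
Month 1: interest $122.61; balance after payment $16,707.77.
Month 2: interest $109.99; balance after payment $14,778.77.
Month 3: interest $97.29; balance after payment $12,837.08.
Month 4: interest $84.51; balance after payment $10,882.60.
Month 5: interest $71.64; balance after payment $8,915.25.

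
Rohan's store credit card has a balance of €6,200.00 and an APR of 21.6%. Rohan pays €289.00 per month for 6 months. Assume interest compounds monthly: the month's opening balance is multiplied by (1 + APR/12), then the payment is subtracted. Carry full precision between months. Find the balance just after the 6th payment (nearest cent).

Monthly rate r = 21.6%/12 = 1.8% = 0.018.
Each month: B ← B·(1+r) − €289.00.
Month 1: interest €111.60; balance after payment €6,022.60.
Month 2: interest €108.41; balance after payment €5,842.01.
Month 3: interest €105.16; balance after payment €5,658.16.
Month 4: interest €101.85; balance after payment €5,471.01.
Month 5: interest €98.48; balance after payment €5,280.49.
Month 6: interest €95.05; balance after payment €5,086.54.

€5,086.54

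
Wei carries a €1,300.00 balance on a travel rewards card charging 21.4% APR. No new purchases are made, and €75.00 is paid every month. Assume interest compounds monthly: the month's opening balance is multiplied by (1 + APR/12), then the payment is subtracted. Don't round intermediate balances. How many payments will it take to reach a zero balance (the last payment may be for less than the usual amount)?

21 months

Monthly rate r = 21.4%/12 = 1.78333% = 0.0178333.
Recurrence: B ← B·(1+r) − €75.00.
Month 1: interest €23.18; balance after payment €1,248.18.
Month 2: interest €22.26; balance after payment €1,195.44.
Closed form: n = −ln(1 − rB₀/P)/ln(1+r) = −ln(0.69089)/ln(1.01783) ≈ 20.919, so the balance reaches zero during payment 21.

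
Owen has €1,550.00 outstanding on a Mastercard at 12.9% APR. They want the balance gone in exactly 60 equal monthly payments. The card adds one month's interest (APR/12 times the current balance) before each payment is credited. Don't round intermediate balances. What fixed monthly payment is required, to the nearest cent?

Monthly rate r = 12.9%/12 = 1.075% = 0.01075.
Level-payment amortization: P = B₀·r / (1 − (1+r)^(−n)) = 1550.00·0.01075 / (1 − 1.01075^(−60)).
Denominator 1 − (1+r)^(−60) = 0.473528338.
P = 16.6625 / 0.473528338 ≈ 35.19.

€35.19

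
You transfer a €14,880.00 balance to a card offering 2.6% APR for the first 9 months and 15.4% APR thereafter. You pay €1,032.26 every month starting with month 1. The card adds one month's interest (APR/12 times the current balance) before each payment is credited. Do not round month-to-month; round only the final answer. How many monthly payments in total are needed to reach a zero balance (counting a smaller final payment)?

15 payments

Promo months 1–9 at r₀ = 2.6%/12 = 0.00216667; months 10+ at r₁ = 15.4%/12 = 0.0128333.
After month 9: iterate B ← B·(1+r₀) − €1,032.26 for 9 months → €5,801.42.
Then at r₁ with €1,032.26/mo: n₂ = −ln(1 − r₁·B/P)/ln(1+r₁) ≈ 5.87 → 6 more payments.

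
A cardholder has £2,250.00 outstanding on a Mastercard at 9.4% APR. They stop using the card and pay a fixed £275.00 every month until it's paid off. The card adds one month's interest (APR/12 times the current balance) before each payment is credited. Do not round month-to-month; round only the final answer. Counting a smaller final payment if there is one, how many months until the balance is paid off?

Monthly rate r = 9.4%/12 = 0.783333% = 0.00783333.
Recurrence: B ← B·(1+r) − £275.00.
Month 1: interest £17.62; balance after payment £1,992.62.
Month 2: interest £15.61; balance after payment £1,733.23.
Closed form: n = −ln(1 − rB₀/P)/ln(1+r) = −ln(0.93591)/ln(1.00783) ≈ 8.489, so the balance reaches zero during payment 9.

9 payments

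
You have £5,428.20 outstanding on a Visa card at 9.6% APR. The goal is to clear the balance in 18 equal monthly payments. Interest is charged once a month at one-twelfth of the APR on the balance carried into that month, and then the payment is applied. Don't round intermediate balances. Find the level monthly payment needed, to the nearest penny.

£325.00

Monthly rate r = 9.6%/12 = 0.8% = 0.008.
Level-payment amortization: P = B₀·r / (1 − (1+r)^(−n)) = 5428.20·0.008 / (1 − 1.008^(−18)).
Denominator 1 − (1+r)^(−18) = 0.133616003.
P = 43.4256 / 0.133616003 ≈ 325.00.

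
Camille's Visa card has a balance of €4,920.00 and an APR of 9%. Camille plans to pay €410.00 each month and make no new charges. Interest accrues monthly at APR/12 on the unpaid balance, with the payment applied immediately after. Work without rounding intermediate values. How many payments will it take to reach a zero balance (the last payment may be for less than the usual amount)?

Monthly rate r = 9%/12 = 0.75% = 0.0075.
Recurrence: B ← B·(1+r) − €410.00.
Month 1: interest €36.90; balance after payment €4,546.90.
Month 2: interest €34.10; balance after payment €4,171.00.
Closed form: n = −ln(1 − rB₀/P)/ln(1+r) = −ln(0.91)/ln(1.0075) ≈ 12.622, so the balance reaches zero during payment 13.

13 payments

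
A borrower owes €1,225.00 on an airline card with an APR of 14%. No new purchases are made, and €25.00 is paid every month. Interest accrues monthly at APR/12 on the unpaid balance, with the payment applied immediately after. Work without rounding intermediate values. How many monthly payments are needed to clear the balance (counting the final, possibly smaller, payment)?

74 payments

Monthly rate r = 14%/12 = 1.16667% = 0.0116667.
Recurrence: B ← B·(1+r) − €25.00.
Month 1: interest €14.29; balance after payment €1,214.29.
Month 2: interest €14.17; balance after payment €1,203.46.
Closed form: n = −ln(1 − rB₀/P)/ln(1+r) = −ln(0.42833)/ln(1.01167) ≈ 73.096, so the balance reaches zero during payment 74.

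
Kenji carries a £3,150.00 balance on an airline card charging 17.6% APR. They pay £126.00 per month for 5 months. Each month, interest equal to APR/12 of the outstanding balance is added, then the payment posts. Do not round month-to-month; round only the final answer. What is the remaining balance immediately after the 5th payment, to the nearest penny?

£2,739.12

Monthly rate r = 17.6%/12 = 1.46667% = 0.0146667.
Each month: B ← B·(1+r) − £126.00.
Month 1: interest £46.20; balance after payment £3,070.20.
Month 2: interest £45.03; balance after payment £2,989.23.
Month 3: interest £43.84; balance after payment £2,907.07.
Month 4: interest £42.64; balance after payment £2,823.71.
Month 5: interest £41.41; balance after payment £2,739.12.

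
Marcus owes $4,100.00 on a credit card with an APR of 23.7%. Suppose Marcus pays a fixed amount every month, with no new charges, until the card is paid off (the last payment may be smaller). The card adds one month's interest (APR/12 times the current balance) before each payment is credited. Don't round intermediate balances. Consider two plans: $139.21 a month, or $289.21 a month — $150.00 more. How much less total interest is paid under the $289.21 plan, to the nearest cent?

Monthly rate r = 23.7%/12 = 1.975% = 0.01975.
At $139.21/mo: n = ⌈−ln(1 − rB₀/P)/ln(1+r)⌉ = 45 payments (last $78.40); total interest = total paid − $4,100.00 = $2,103.64.
At $289.21/mo: 17 payments (last $230.64); total interest $758.00.
Interest saved = $2,103.64 − $758.00 = $1,345.64.

$1,345.64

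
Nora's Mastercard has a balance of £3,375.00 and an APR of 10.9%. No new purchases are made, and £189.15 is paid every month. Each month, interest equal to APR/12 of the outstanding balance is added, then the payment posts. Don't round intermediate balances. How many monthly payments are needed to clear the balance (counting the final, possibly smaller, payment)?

Monthly rate r = 10.9%/12 = 0.908333% = 0.00908333.
Recurrence: B ← B·(1+r) − £189.15.
Month 1: interest £30.66; balance after payment £3,216.51.
Month 2: interest £29.22; balance after payment £3,056.57.
Closed form: n = −ln(1 − rB₀/P)/ln(1+r) = −ln(0.83793)/ln(1.00908) ≈ 19.555, so the balance reaches zero during payment 20.

20 payments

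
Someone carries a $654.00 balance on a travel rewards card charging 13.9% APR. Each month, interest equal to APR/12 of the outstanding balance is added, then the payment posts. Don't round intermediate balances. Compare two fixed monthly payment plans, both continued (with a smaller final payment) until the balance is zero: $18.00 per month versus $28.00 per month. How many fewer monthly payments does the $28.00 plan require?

Monthly rate r = 13.9%/12 = 1.15833% = 0.0115833.
At $18.00/mo: n = ⌈−ln(1 − rB₀/P)/ln(1+r)⌉ = 48 payments (last $7.72); total interest = total paid − $654.00 = $199.72.
At $28.00/mo: 28 payments (last $11.02); total interest $113.02.
Payments saved = 48 − 28 = 20.

20 fewer payments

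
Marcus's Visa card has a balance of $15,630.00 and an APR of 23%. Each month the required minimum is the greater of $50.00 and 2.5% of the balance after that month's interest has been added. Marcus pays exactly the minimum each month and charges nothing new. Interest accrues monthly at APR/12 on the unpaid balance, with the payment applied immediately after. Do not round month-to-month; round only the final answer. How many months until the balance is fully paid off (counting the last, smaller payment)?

402 months

Monthly rate r = 23%/12 = 1.91667% = 0.0191667.
While 2.5% of the post-interest balance exceeds $50.00, each month B ← (B·(1+r))·(1 − 0.025), i.e. B shrinks by the factor (1+r)·0.975 = 0.99369.
This holds for months 1–328. Entering month 329 the balance is $1,958.40; 2.5% of the post-interest balance is now below $50.00, so the flat $50.00 minimum applies from here.
From month 329 a fixed $50.00 at rate r clears $1,958.40 in 74 more payments. Total: 328 + 74 = 402 months.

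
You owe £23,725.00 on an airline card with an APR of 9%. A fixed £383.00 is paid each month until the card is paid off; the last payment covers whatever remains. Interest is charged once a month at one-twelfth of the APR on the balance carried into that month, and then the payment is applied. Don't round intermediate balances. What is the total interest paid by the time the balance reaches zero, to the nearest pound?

£8,297

Monthly rate r = 9%/12 = 0.75% = 0.0075.
Payoff takes n = ⌈−ln(1 − rB₀/P)/ln(1+r)⌉ = ⌈83.608⌉ = 84 payments; the last is £233.20.
Total paid = 83·£383.00 + £233.20 = £32,022.20.
Total interest = total paid − principal = £32,022.20 − £23,725.00 = £8,297.20.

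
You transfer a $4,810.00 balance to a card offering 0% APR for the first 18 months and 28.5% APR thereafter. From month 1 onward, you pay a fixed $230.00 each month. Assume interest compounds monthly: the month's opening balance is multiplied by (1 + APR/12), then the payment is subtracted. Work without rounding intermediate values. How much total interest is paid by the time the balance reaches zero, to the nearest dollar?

$33

Promo months 1–18 at r₀ = 0%/12 = 0; months 19+ at r₁ = 28.5%/12 = 0.02375.
After month 18 (no interest yet): B = $4,810.00 − 18·$230.00 = $670.00.
Then at r₁ with $230.00/mo: n₂ = −ln(1 − r₁·B/P)/ln(1+r₁) ≈ 3.05 → 4 more payments.
Total paid = 21·$230.00 + $12.66 = $4,842.66; interest = $4,842.66 − $4,810.00 = $32.66.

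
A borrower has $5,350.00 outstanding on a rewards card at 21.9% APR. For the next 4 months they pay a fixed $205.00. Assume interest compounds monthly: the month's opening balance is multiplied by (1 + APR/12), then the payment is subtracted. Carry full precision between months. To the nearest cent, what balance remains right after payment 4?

$4,908.65

Monthly rate r = 21.9%/12 = 1.825% = 0.01825.
Each month: B ← B·(1+r) − $205.00.
Month 1: interest $97.64; balance after payment $5,242.64.
Month 2: interest $95.68; balance after payment $5,133.32.
Month 3: interest $93.68; balance after payment $5,022.00.
Month 4: interest $91.65; balance after payment $4,908.65.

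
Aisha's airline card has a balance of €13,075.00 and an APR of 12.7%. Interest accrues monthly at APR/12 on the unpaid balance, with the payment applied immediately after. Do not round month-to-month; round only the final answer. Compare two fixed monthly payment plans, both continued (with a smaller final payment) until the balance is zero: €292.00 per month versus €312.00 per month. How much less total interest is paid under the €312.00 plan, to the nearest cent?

Monthly rate r = 12.7%/12 = 1.05833% = 0.0105833.
At €292.00/mo: n = ⌈−ln(1 − rB₀/P)/ln(1+r)⌉ = 62 payments (last €1.72); total interest = total paid − €13,075.00 = €4,738.72.
At €312.00/mo: 56 payments (last €210.56); total interest €4,295.56.
Interest saved = €4,738.72 − €4,295.56 = €443.16.

€443.16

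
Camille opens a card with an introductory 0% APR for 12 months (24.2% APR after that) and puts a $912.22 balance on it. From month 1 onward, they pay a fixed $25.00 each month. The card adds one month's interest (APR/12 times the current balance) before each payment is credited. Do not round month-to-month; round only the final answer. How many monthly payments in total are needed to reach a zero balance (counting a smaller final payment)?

Promo months 1–12 at r₀ = 0%/12 = 0; months 13+ at r₁ = 24.2%/12 = 0.0201667.
After month 12 (no interest yet): B = $912.22 − 12·$25.00 = $612.22.
Then at r₁ with $25.00/mo: n₂ = −ln(1 − r₁·B/P)/ln(1+r₁) ≈ 34.10 → 35 more payments.

47 months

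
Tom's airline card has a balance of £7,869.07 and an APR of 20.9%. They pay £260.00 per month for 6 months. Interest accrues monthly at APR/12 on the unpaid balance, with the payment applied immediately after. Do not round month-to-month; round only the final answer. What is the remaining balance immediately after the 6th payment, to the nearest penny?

Monthly rate r = 20.9%/12 = 1.74167% = 0.0174167.
Each month: B ← B·(1+r) − £260.00.
Month 1: interest £137.05; balance after payment £7,746.12.
Month 2: interest £134.91; balance after payment £7,621.03.
Month 3: interest £132.73; balance after payment £7,493.77.
Month 4: interest £130.52; balance after payment £7,364.28.
Month 5: interest £128.26; balance after payment £7,232.55.
Month 6: interest £125.97; balance after payment £7,098.51.

£7,098.51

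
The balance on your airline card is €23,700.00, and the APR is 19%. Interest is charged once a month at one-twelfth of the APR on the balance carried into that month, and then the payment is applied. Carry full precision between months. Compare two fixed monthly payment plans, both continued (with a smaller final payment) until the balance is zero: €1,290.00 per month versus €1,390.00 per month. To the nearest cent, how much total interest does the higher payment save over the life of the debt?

€386.10

Monthly rate r = 19%/12 = 1.58333% = 0.0158333.
At €1,290.00/mo: n = ⌈−ln(1 − rB₀/P)/ln(1+r)⌉ = 22 payments (last €1,138.50); total interest = total paid − €23,700.00 = €4,528.50.
At €1,390.00/mo: 21 payments (last €42.40); total interest €4,142.40.
Interest saved = €4,528.50 − €4,142.40 = €386.10.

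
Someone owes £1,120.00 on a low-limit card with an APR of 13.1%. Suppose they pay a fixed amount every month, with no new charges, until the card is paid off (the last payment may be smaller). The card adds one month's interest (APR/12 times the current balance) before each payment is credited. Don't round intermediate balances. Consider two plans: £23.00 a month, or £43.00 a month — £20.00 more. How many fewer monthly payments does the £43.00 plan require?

Monthly rate r = 13.1%/12 = 1.09167% = 0.0109167.
At £23.00/mo: n = ⌈−ln(1 − rB₀/P)/ln(1+r)⌉ = 70 payments (last £19.61); total interest = total paid − £1,120.00 = £486.61.
At £43.00/mo: 31 payments (last £34.99); total interest £204.99.
Payments saved = 70 − 31 = 39.

39 fewer payments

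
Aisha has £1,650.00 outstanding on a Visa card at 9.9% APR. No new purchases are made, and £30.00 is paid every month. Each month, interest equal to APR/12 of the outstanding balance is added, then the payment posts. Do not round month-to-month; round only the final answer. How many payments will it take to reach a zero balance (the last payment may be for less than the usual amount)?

Monthly rate r = 9.9%/12 = 0.825% = 0.00825.
Recurrence: B ← B·(1+r) − £30.00.
Month 1: interest £13.61; balance after payment £1,633.61.
Month 2: interest £13.48; balance after payment £1,617.09.
Closed form: n = −ln(1 − rB₀/P)/ln(1+r) = −ln(0.54625)/ln(1.00825) ≈ 73.596, so the balance reaches zero during payment 74.

74 months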